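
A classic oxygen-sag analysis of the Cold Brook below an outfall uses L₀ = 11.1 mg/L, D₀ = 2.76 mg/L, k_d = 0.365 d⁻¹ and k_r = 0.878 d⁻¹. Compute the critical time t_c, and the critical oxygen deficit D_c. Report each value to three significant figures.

With k_r/k_d = 2.405 and 1 − D₀(k_r−k_d)/(k_d L₀) = 0.6505,
t_c = ln(2.405 × 0.6505) / (0.878 − 0.365) = ln(1.565) / 0.5130 = 0.4478/0.5130 = 0.8729 d.
L(t_c) = L₀ e^(−k_d t_c) = 11.1 × 0.7272 = 8.072 mg/L, and at the critical point k_r D_c = k_d L, so D_c = (0.365/0.878) × 8.072 = 3.355 mg/L.

t_c ≈ 0.873 d; D_c ≈ 3.36 mg/L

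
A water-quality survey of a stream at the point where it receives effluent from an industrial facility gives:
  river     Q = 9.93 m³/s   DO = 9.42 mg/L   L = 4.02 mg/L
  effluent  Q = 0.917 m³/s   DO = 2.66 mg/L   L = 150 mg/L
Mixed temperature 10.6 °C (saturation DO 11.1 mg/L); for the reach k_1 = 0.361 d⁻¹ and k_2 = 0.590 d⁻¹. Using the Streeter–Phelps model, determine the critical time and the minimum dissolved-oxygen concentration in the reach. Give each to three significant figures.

Mixed DO = (9.93×9.42 + 0.917×2.66)/(9.93+0.917) = 95.98/10.85 = 8.849 mg/L.
Mixed L₀ = (9.93×4.02 + 0.917×150)/(10.85) = 177.5/10.85 = 16.36 mg/L.
Initial deficit D₀ = C_s − DO₀ = 11.1 − 8.849 = 2.251 mg/L.
t_c = (1/0.2290) ln[(0.590/0.361)(1 − 2.251×0.2290/(0.361×16.36))] = 4.367 × ln(1.492) = 1.746 d.
D_c = (0.361/0.590) × 16.36 × e^(−0.361×1.746) = 0.6119 × 16.36 × 0.5324 = 5.329 mg/L.
Minimum DO = 11.1 − 5.329 = 5.771 mg/L.

t_c ≈ 1.75 d; minimum DO ≈ 5.77 mg/L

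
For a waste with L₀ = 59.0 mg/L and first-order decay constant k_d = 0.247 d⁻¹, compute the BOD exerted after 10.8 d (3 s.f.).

y_t = L₀(1 − e^(−k_d t)) = 59.0 × (1 − e^(−0.247×10.8))
= 59.0 × (1 − 0.06942) = 59.0 × 0.9306 = 54.90 mg/L.

y ≈ 54.9 mg/L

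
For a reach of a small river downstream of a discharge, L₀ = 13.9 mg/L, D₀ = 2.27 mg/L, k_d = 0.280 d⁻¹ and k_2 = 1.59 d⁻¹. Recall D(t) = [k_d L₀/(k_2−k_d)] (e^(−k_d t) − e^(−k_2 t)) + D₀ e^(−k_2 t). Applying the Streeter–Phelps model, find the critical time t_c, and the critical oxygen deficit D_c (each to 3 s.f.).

With k_2/k_d = 5.679 and 1 − D₀(k_2−k_d)/(k_d L₀) = 0.2359,
t_c = ln(5.679 × 0.2359) / (1.59 − 0.280) = ln(1.340) / 1.310 = 0.2925/1.310 = 0.2233 d.
D_c = (k_d/k_2) L₀ e^(−k_d t_c) = (0.280/1.59) × 13.9 × e^(−0.280×0.2233) = 0.1761 × 13.9 × 0.9394 = 2.299 mg/L.

t_c ≈ 0.223 d; D_c ≈ 2.30 mg/L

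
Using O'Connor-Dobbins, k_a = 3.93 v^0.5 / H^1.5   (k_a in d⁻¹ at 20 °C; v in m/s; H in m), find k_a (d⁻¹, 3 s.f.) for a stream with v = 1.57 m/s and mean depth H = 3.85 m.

k_a ≈ 0.652 d⁻¹

k_a = 3.93 × 1.57^0.5 / 3.85^1.5 = 3.93 × 1.253 / 7.554 = 0.6519 d⁻¹.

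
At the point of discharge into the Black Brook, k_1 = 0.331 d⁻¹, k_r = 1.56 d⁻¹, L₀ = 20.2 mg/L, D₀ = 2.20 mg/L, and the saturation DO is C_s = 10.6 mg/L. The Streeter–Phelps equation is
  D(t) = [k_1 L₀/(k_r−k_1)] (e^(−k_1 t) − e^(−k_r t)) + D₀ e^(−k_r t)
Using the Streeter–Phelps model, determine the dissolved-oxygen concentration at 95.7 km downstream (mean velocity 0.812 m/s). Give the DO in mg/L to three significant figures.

Travel time t = x/v = 95.7 km / (0.812 m/s) = 95700 m / 0.812 m/s = 117900 s = 1.364 d.
k_1 L₀/(k_r−k_1) = 0.331×20.2/(1.56−0.331) = 6.686/1.229 = 5.440 mg/L.
e^(−k_1 t) = e^(−0.331×1.364) = 0.6367; e^(−k_r t) = e^(−1.56×1.364) = 0.1191.
D = 5.440 × (0.6367 − 0.1191) + 2.20 × 0.1191 = 2.816 + 0.2620 = 3.078 mg/L.
DO = C_s − D = 10.6 − 3.078 = 7.522 mg/L.

DO ≈ 7.52 mg/L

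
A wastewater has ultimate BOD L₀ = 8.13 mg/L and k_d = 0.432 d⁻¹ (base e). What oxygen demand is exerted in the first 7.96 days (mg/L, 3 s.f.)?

y ≈ 7.87 mg/L

y_t = L₀(1 − e^(−k_d t)) = 8.13 × (1 − e^(−0.432×7.96))
= 8.13 × (1 − 0.03211) = 8.13 × 0.9679 = 7.869 mg/L.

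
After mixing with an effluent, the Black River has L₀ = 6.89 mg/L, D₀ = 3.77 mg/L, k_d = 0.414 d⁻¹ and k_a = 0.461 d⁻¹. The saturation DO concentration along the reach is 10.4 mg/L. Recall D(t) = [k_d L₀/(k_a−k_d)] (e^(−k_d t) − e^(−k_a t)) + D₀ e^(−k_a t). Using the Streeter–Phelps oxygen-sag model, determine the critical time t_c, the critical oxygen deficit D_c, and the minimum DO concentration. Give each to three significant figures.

At the critical point dD/dt = 0, so k_d L₀ e^(−k_d t) = k_a D. Substituting D(t) from the Streeter–Phelps equation and solving for t gives
t_c = ln[(k_a/k_d)(1 − D₀(k_a−k_d)/(k_d L₀))] / (k_a−k_d).
Here k_a−k_d = 0.04700 d⁻¹ and 1 − D₀(k_a−k_d)/(k_d L₀) = 1 − 3.77×0.04700/(0.414×6.89) = 0.9379, so
t_c = ln(1.114 × 0.9379) / 0.04700 = 0.04340 / 0.04700 = 0.9234 d.
D_c = (k_d/k_a) L₀ e^(−k_d t_c) = (0.414/0.461) × 6.89 × e^(−0.414×0.9234) = 0.8980 × 6.89 × 0.6823 = 4.222 mg/L.
Minimum DO = C_s − D_c = 10.4 − 4.222 = 6.178 mg/L.

t_c ≈ 0.923 d; D_c ≈ 4.22 mg/L; min DO ≈ 6.18 mg/L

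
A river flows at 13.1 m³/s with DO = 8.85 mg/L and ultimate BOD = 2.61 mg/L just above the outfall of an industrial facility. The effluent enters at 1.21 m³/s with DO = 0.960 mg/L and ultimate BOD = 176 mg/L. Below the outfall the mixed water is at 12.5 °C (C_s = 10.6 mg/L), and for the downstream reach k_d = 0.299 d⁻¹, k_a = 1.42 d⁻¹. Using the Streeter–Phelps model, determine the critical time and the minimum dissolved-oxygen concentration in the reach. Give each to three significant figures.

t_c ≈ 0.726 d; minimum DO ≈ 7.67 mg/L

Mixed DO = (13.1×8.85 + 1.21×0.960)/(13.1+1.21) = 117.1/14.31 = 8.183 mg/L.
Mixed L₀ = (13.1×2.61 + 1.21×176)/(14.31) = 247.2/14.31 = 17.27 mg/L.
Initial deficit D₀ = C_s − DO₀ = 10.6 − 8.183 = 2.417 mg/L.
t_c = (1/1.121) ln[(1.42/0.299)(1 − 2.417×1.121/(0.299×17.27))] = 0.8921 × ln(2.257) = 0.7263 d.
D_c = (0.299/1.42) × 17.27 × e^(−0.299×0.7263) = 0.2106 × 17.27 × 0.8048 = 2.927 mg/L.
Minimum DO = 10.6 − 2.927 = 7.673 mg/L.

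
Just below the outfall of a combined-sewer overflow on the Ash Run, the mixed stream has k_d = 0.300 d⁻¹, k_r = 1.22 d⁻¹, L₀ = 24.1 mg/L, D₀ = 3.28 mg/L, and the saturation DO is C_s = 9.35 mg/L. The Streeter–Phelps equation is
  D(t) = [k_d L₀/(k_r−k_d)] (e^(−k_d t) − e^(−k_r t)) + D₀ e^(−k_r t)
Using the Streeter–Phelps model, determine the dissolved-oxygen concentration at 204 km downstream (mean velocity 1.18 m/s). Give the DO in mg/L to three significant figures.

Travel time t = x/v = 204 km / (1.18 m/s) = 204000 m / 1.18 m/s = 172900 s = 2.001 d.
k_d L₀/(k_r−k_d) = 0.300×24.1/(1.22−0.300) = 7.230/0.9200 = 7.859 mg/L.
e^(−k_d t) = e^(−0.300×2.001) = 0.5487; e^(−k_r t) = e^(−1.22×2.001) = 0.08706.
D = 7.859 × (0.5487 − 0.08706) + 3.28 × 0.08706 = 3.628 + 0.2856 = 3.913 mg/L.
DO = C_s − D = 9.35 − 3.913 = 5.437 mg/L.

DO ≈ 5.44 mg/L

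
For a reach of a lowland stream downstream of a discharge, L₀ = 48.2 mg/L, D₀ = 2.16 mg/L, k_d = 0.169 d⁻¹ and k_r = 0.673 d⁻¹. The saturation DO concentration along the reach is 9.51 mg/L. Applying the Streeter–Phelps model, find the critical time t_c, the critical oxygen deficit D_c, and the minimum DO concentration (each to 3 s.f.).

t_c = [1/(k_r−k_d)] ln[(k_r/k_d)(1 − D₀(k_r−k_d)/(k_d L₀))]
= [1/(0.673−0.169)] ln[(0.673/0.169)(1 − 2.16×0.5040/(0.169×48.2))]
= (1/0.5040) ln[3.982 × 0.8664] = 1.984 × ln(3.450) = 1.984 × 1.238 = 2.457 d.
L(t_c) = L₀ e^(−k_d t_c) = 48.2 × 0.6602 = 31.82 mg/L, and at the critical point k_r D_c = k_d L, so D_c = (0.169/0.673) × 31.82 = 7.991 mg/L.
Minimum DO = C_s − D_c = 9.51 − 7.991 = 1.519 mg/L.

t_c ≈ 2.46 d; D_c ≈ 7.99 mg/L; min DO ≈ 1.52 mg/L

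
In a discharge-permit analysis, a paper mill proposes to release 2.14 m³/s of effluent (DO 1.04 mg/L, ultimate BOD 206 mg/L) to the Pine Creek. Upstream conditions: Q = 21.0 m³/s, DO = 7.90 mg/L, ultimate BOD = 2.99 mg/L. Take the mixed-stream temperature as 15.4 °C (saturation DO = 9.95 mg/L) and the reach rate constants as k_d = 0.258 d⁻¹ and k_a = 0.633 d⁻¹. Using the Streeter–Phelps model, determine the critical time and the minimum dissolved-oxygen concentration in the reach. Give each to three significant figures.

t_c ≈ 1.87 d; minimum DO ≈ 4.47 mg/L

Mixed DO = (21.0×7.90 + 2.14×1.04)/(21.0+2.14) = 168.1/23.14 = 7.266 mg/L.
Mixed L₀ = (21.0×2.99 + 2.14×206)/(23.14) = 503.6/23.14 = 21.76 mg/L.
Initial deficit D₀ = C_s − DO₀ = 9.95 − 7.266 = 2.684 mg/L.
t_c = (1/0.3750) ln[(0.633/0.258)(1 − 2.684×0.3750/(0.258×21.76))] = 2.667 × ln(2.014) = 1.867 d.
D_c = (0.258/0.633) × 21.76 × e^(−0.258×1.867) = 0.4076 × 21.76 × 0.6178 = 5.481 mg/L.
Minimum DO = 9.95 − 5.481 = 4.469 mg/L.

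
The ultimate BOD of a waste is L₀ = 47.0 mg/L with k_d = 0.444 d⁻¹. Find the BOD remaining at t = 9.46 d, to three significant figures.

L_t = L₀ e^(−k_d t) = 47.0 × e^(−0.444×9.46) = 47.0 × 0.01499 = 0.7046 mg/L.

L ≈ 0.705 mg/L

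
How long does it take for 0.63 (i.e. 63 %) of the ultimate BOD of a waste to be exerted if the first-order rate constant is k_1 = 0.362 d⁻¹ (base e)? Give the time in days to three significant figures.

y/L₀ = 1 − e^(−k_1 t) = 0.63 ⇒ e^(−k_1 t) = 0.370
t = −ln(0.370) / 0.362 = 0.9943 / 0.362 = 2.747 d.

t ≈ 2.75 d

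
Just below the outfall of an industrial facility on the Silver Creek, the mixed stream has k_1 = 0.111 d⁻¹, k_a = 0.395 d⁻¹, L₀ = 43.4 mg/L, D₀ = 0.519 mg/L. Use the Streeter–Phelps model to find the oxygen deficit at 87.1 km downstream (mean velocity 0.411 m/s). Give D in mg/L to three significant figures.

Travel time t = x/v = 87.1 km / (0.411 m/s) = 87100 m / 0.411 m/s = 211900 s = 2.453 d.
k_1 L₀/(k_a−k_1) = 0.111×43.4/(0.395−0.111) = 4.817/0.2840 = 16.96 mg/L.
e^(−k_1 t) = e^(−0.111×2.453) = 0.7617; e^(−k_a t) = e^(−0.395×2.453) = 0.3795.
D = 16.96 × (0.7617 − 0.3795) + 0.519 × 0.3795 = 6.482 + 0.1970 = 6.679 mg/L.

D ≈ 6.68 mg/L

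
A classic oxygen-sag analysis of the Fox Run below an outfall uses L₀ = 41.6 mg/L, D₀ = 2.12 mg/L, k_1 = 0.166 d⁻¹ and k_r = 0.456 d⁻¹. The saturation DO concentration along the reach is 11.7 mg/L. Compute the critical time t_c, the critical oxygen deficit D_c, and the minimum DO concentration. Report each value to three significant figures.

t_c = [1/(k_r−k_1)] ln[(k_r/k_1)(1 − D₀(k_r−k_1)/(k_1 L₀))]
= [1/(0.456−0.166)] ln[(0.456/0.166)(1 − 2.12×0.2900/(0.166×41.6))]
= (1/0.2900) ln[2.747 × 0.9110] = 3.448 × ln(2.502) = 3.448 × 0.9173 = 3.163 d.
L(t_c) = L₀ e^(−k_1 t_c) = 41.6 × 0.5915 = 24.61 mg/L, and at the critical point k_r D_c = k_1 L, so D_c = (0.166/0.456) × 24.61 = 8.958 mg/L.
Minimum DO = C_s − D_c = 11.7 − 8.958 = 2.742 mg/L.

t_c ≈ 3.16 d; D_c ≈ 8.96 mg/L; min DO ≈ 2.74 mg/L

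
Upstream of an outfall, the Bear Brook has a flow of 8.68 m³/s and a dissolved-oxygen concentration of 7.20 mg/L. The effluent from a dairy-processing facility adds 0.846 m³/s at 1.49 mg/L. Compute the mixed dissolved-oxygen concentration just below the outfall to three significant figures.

Flow-weighted mixing: C = (Q_r C_r + Q_w C_w)/(Q_r + Q_w)
= (8.68×7.20 + 0.846×1.49)/(8.68 + 0.846) = 63.76/9.526 = 6.693 mg/L.

6.69 mg/L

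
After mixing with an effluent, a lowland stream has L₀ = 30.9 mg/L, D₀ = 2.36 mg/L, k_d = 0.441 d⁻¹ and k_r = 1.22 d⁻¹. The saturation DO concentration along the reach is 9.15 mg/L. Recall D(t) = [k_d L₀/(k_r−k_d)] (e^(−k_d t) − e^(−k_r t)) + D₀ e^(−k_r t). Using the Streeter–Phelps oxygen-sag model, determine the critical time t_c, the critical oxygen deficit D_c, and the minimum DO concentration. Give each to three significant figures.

At the critical point dD/dt = 0, so k_d L₀ e^(−k_d t) = k_r D. Substituting D(t) from the Streeter–Phelps equation and solving for t gives
t_c = ln[(k_r/k_d)(1 − D₀(k_r−k_d)/(k_d L₀))] / (k_r−k_d).
Here k_r−k_d = 0.7790 d⁻¹ and 1 − D₀(k_r−k_d)/(k_d L₀) = 1 − 2.36×0.7790/(0.441×30.9) = 0.8651, so
t_c = ln(2.766 × 0.8651) / 0.7790 = 0.8726 / 0.7790 = 1.120 d.
D_c = (k_d/k_r) L₀ e^(−k_d t_c) = (0.441/1.22) × 30.9 × e^(−0.441×1.120) = 0.3615 × 30.9 × 0.6102 = 6.815 mg/L.
Minimum DO = C_s − D_c = 9.15 − 6.815 = 2.335 mg/L.

t_c ≈ 1.12 d; D_c ≈ 6.82 mg/L; min DO ≈ 2.33 mg/L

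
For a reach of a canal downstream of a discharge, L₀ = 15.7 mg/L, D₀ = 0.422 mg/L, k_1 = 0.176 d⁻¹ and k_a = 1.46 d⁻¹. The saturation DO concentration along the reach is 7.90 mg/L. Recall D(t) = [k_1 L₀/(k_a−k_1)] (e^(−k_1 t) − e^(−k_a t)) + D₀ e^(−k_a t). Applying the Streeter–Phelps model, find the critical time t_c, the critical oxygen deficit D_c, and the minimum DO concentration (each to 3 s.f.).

With k_a/k_1 = 8.295 and 1 − D₀(k_a−k_1)/(k_1 L₀) = 0.8039,
t_c = ln(8.295 × 0.8039) / (1.46 − 0.176) = ln(6.669) / 1.284 = 1.897/1.284 = 1.478 d.
L(t_c) = L₀ e^(−k_1 t_c) = 15.7 × 0.7710 = 12.10 mg/L, and at the critical point k_a D_c = k_1 L, so D_c = (0.176/1.46) × 12.10 = 1.459 mg/L.
Minimum DO = C_s − D_c = 7.90 − 1.459 = 6.441 mg/L.

t_c ≈ 1.48 d; D_c ≈ 1.46 mg/L; min DO ≈ 6.44 mg/L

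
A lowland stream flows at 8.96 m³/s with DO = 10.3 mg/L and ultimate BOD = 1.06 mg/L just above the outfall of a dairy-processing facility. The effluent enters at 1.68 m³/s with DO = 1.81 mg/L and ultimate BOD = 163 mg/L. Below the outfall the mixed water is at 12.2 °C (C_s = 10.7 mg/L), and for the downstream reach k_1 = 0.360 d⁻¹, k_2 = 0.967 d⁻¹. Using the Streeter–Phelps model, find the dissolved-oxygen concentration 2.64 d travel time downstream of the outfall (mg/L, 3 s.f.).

Mixed DO = (8.96×10.3 + 1.68×1.81)/(8.96+1.68) = 95.33/10.64 = 8.959 mg/L.
Mixed L₀ = (8.96×1.06 + 1.68×163)/(10.64) = 283.3/10.64 = 26.63 mg/L.
Initial deficit D₀ = C_s − DO₀ = 10.7 − 8.959 = 1.741 mg/L.
D(2.64) = [0.360×26.63/(0.967−0.360)](e^(−0.360×2.64) − e^(−0.967×2.64)) + 1.741 e^(−0.967×2.64)
= 15.79 × (0.3866 − 0.07786) + 1.741 × 0.07786 = 5.011 mg/L.
DO = 10.7 − 5.011 = 5.689 mg/L.

DO ≈ 5.69 mg/L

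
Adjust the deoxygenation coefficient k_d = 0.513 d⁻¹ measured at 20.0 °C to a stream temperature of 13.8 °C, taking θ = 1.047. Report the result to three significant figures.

k_d(T₂) = k_d(T₁) · θ^(T₂−T₁) = 0.513 × 1.047^(13.8−20.0)
= 0.513 × 1.047^-6.20 = 0.513 × 0.7522 = 0.3859 d⁻¹.

k_d ≈ 0.386 d⁻¹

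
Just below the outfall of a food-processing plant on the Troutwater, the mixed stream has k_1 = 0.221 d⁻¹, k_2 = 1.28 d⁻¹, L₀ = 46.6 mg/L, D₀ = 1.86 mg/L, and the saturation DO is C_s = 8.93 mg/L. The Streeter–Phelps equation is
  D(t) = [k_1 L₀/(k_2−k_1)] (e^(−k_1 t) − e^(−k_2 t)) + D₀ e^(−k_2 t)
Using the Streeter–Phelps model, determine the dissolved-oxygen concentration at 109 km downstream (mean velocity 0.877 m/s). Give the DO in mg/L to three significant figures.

Travel time t = x/v = 109 km / (0.877 m/s) = 109000 m / 0.877 m/s = 124300 s = 1.439 d.
k_1 L₀/(k_2−k_1) = 0.221×46.6/(1.28−0.221) = 10.30/1.059 = 9.725 mg/L.
e^(−k_1 t) = e^(−0.221×1.439) = 0.7277; e^(−k_2 t) = e^(−1.28×1.439) = 0.1586.
D = 9.725 × (0.7277 − 0.1586) + 1.86 × 0.1586 = 5.534 + 0.2950 = 5.829 mg/L.
DO = C_s − D = 8.93 − 5.829 = 3.101 mg/L.

DO ≈ 3.10 mg/L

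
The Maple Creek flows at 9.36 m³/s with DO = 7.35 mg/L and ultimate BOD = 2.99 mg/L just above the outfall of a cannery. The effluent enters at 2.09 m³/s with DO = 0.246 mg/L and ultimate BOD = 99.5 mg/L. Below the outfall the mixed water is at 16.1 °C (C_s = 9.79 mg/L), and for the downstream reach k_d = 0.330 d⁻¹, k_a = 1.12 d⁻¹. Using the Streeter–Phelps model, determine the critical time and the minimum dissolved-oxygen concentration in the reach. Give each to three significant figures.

Mixed DO = (9.36×7.35 + 2.09×0.246)/(9.36+2.09) = 69.31/11.45 = 6.053 mg/L.
Mixed L₀ = (9.36×2.99 + 2.09×99.5)/(11.45) = 235.9/11.45 = 20.61 mg/L.
Initial deficit D₀ = C_s − DO₀ = 9.79 − 6.053 = 3.737 mg/L.
t_c = (1/0.7900) ln[(1.12/0.330)(1 − 3.737×0.7900/(0.330×20.61))] = 1.266 × ln(1.921) = 0.8261 d.
D_c = (0.330/1.12) × 20.61 × e^(−0.330×0.8261) = 0.2946 × 20.61 × 0.7614 = 4.623 mg/L.
Minimum DO = 9.79 − 4.623 = 5.167 mg/L.

t_c ≈ 0.826 d; minimum DO ≈ 5.17 mg/L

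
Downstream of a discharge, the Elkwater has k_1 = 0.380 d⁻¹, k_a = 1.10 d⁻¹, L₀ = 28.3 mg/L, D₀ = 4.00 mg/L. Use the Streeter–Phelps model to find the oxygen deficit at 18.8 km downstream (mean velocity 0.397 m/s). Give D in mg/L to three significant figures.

Travel time t = x/v = 18.8 km / (0.397 m/s) = 18800 m / 0.397 m/s = 47360 s = 0.5481 d.
k_1 L₀/(k_a−k_1) = 0.380×28.3/(1.10−0.380) = 10.75/0.7200 = 14.94 mg/L.
e^(−k_1 t) = e^(−0.380×0.5481) = 0.8120; e^(−k_a t) = e^(−1.10×0.5481) = 0.5472.
D = 14.94 × (0.8120 − 0.5472) + 4.00 × 0.5472 = 3.955 + 2.189 = 6.143 mg/L.

D ≈ 6.14 mg/L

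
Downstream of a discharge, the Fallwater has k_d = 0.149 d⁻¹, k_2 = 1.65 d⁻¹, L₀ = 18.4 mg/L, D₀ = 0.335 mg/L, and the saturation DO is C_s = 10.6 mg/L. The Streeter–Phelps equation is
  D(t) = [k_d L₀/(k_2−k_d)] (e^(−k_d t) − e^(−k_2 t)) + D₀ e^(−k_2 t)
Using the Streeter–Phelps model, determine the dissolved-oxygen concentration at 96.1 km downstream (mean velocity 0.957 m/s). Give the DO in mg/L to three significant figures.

DO ≈ 9.28 mg/L

Travel time t = x/v = 96.1 km / (0.957 m/s) = 96100 m / 0.957 m/s = 100400 s = 1.162 d.
k_d L₀/(k_2−k_d) = 0.149×18.4/(1.65−0.149) = 2.742/1.501 = 1.827 mg/L.
e^(−k_d t) = e^(−0.149×1.162) = 0.8410; e^(−k_2 t) = e^(−1.65×1.162) = 0.1469.
D = 1.827 × (0.8410 − 0.1469) + 0.335 × 0.1469 = 1.268 + 0.04923 = 1.317 mg/L.
DO = C_s − D = 10.6 − 1.317 = 9.283 mg/L.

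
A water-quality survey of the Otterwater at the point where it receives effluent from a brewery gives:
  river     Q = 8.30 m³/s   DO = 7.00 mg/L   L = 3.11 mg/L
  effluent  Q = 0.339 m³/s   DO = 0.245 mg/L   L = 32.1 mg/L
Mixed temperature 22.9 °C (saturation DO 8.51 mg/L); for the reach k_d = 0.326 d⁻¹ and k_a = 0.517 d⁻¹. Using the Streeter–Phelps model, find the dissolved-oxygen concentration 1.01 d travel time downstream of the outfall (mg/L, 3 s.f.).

DO ≈ 6.54 mg/L

Mixed DO = (8.30×7.00 + 0.339×0.245)/(8.30+0.339) = 58.18/8.639 = 6.735 mg/L.
Mixed L₀ = (8.30×3.11 + 0.339×32.1)/(8.639) = 36.69/8.639 = 4.248 mg/L.
Initial deficit D₀ = C_s − DO₀ = 8.51 − 6.735 = 1.775 mg/L.
D(1.01) = [0.326×4.248/(0.517−0.326)](e^(−0.326×1.01) − e^(−0.517×1.01)) + 1.775 e^(−0.517×1.01)
= 7.250 × (0.7195 − 0.5932) + 1.775 × 0.5932 = 1.968 mg/L.
DO = 8.51 − 1.968 = 6.542 mg/L.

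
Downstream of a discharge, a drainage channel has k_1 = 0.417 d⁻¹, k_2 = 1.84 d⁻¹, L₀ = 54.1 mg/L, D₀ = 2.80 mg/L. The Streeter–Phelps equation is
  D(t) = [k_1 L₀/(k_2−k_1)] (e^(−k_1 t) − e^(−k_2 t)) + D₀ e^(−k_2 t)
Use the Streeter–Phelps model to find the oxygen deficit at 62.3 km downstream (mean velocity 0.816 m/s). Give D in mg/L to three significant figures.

D ≈ 8.40 mg/L

Travel time t = x/v = 62.3 km / (0.816 m/s) = 62300 m / 0.816 m/s = 76350 s = 0.8837 d.
k_1 L₀/(k_2−k_1) = 0.417×54.1/(1.84−0.417) = 22.56/1.423 = 15.85 mg/L.
e^(−k_1 t) = e^(−0.417×0.8837) = 0.6918; e^(−k_2 t) = e^(−1.84×0.8837) = 0.1967.
D = 15.85 × (0.6918 − 0.1967) + 2.80 × 0.1967 = 7.848 + 0.5508 = 8.399 mg/L.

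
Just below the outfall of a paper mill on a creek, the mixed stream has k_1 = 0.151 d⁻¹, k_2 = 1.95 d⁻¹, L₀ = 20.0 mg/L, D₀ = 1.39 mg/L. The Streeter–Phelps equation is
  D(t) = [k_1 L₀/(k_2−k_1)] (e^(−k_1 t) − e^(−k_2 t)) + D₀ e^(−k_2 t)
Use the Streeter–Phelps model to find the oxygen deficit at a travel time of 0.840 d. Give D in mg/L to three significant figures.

k_1 L₀/(k_2−k_1) = 0.151×20.0/(1.95−0.151) = 3.020/1.799 = 1.679 mg/L.
e^(−k_1 t) = e^(−0.151×0.8400) = 0.8809; e^(−k_2 t) = e^(−1.95×0.8400) = 0.1944.
D = 1.679 × (0.8809 − 0.1944) + 1.39 × 0.1944 = 1.152 + 0.2702 = 1.423 mg/L.

D ≈ 1.42 mg/L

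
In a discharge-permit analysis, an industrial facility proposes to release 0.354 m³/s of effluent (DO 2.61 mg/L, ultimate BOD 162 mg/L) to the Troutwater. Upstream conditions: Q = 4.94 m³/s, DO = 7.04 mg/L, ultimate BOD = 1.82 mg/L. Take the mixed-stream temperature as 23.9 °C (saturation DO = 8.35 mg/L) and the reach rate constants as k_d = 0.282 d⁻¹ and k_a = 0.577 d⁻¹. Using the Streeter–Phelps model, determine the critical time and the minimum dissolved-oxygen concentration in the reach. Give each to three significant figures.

t_c ≈ 1.94 d; minimum DO ≈ 4.81 mg/L

Mixed DO = (4.94×7.04 + 0.354×2.61)/(4.94+0.354) = 35.70/5.294 = 6.744 mg/L.
Mixed L₀ = (4.94×1.82 + 0.354×162)/(5.294) = 66.34/5.294 = 12.53 mg/L.
Initial deficit D₀ = C_s − DO₀ = 8.35 − 6.744 = 1.606 mg/L.
t_c = (1/0.2950) ln[(0.577/0.282)(1 − 1.606×0.2950/(0.282×12.53))] = 3.390 × ln(1.772) = 1.939 d.
D_c = (0.282/0.577) × 12.53 × e^(−0.282×1.939) = 0.4887 × 12.53 × 0.5788 = 3.545 mg/L.
Minimum DO = 8.35 − 3.545 = 4.805 mg/L.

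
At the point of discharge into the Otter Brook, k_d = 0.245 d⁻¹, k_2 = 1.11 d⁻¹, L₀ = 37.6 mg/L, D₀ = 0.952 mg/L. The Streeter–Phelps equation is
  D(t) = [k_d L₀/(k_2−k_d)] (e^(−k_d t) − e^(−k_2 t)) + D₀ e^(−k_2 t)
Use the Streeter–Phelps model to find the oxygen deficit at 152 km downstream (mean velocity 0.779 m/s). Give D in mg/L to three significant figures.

D ≈ 5.33 mg/L

Travel time t = x/v = 152 km / (0.779 m/s) = 152000 m / 0.779 m/s = 195100 s = 2.258 d.
k_d L₀/(k_2−k_d) = 0.245×37.6/(1.11−0.245) = 9.212/0.8650 = 10.65 mg/L.
e^(−k_d t) = e^(−0.245×2.258) = 0.5751; e^(−k_2 t) = e^(−1.11×2.258) = 0.08153.
D = 10.65 × (0.5751 − 0.08153) + 0.952 × 0.08153 = 5.256 + 0.07762 = 5.333 mg/L.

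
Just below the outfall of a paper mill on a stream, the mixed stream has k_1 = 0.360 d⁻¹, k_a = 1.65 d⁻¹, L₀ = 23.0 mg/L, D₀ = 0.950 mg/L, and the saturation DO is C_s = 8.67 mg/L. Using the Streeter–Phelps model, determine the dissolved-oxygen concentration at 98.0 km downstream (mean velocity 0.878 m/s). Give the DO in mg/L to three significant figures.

Travel time t = x/v = 98.0 km / (0.878 m/s) = 98000 m / 0.878 m/s = 111600 s = 1.292 d.
k_1 L₀/(k_a−k_1) = 0.360×23.0/(1.65−0.360) = 8.280/1.290 = 6.419 mg/L.
e^(−k_1 t) = e^(−0.360×1.292) = 0.6281; e^(−k_a t) = e^(−1.65×1.292) = 0.1186.
D = 6.419 × (0.6281 − 0.1186) + 0.950 × 0.1186 = 3.270 + 0.1127 = 3.383 mg/L.
DO = C_s − D = 8.67 − 3.383 = 5.287 mg/L.

DO ≈ 5.29 mg/L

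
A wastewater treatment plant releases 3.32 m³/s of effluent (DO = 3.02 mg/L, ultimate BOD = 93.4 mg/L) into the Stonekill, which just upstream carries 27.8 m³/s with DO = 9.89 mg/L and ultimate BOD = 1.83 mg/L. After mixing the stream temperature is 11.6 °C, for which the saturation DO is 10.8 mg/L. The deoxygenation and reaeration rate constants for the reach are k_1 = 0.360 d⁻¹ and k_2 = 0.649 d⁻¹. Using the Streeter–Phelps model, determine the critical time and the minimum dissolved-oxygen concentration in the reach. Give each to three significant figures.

t_c ≈ 1.62 d; minimum DO ≈ 7.21 mg/L

Mixed DO = (27.8×9.89 + 3.32×3.02)/(27.8+3.32) = 285.0/31.12 = 9.157 mg/L.
Mixed L₀ = (27.8×1.83 + 3.32×93.4)/(31.12) = 361.0/31.12 = 11.60 mg/L.
Initial deficit D₀ = C_s − DO₀ = 10.8 − 9.157 = 1.643 mg/L.
t_c = (1/0.2890) ln[(0.649/0.360)(1 − 1.643×0.2890/(0.360×11.60))] = 3.460 × ln(1.598) = 1.622 d.
D_c = (0.360/0.649) × 11.60 × e^(−0.360×1.622) = 0.5547 × 11.60 × 0.5578 = 3.589 mg/L.
Minimum DO = 10.8 − 3.589 = 7.211 mg/L.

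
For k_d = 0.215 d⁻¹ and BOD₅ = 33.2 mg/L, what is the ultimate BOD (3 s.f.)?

L₀ ≈ 50.4 mg/L

BOD₅ = L₀(1 − e^(−5k_d)) ⇒ L₀ = BOD₅ / (1 − e^(−5×0.215))
= 33.2 / (1 − 0.3413) = 33.2 / 0.6587 = 50.40 mg/L.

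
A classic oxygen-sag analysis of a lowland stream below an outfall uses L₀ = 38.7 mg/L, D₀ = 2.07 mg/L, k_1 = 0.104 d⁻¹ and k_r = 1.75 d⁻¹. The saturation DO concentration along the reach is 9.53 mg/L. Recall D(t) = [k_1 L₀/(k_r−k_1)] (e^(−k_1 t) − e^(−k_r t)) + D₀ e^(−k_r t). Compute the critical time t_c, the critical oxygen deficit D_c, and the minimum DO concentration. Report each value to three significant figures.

t_c ≈ 0.576 d; D_c ≈ 2.17 mg/L; min DO ≈ 7.36 mg/L

At the critical point dD/dt = 0, so k_1 L₀ e^(−k_1 t) = k_r D. Substituting D(t) from the Streeter–Phelps equation and solving for t gives
t_c = ln[(k_r/k_1)(1 − D₀(k_r−k_1)/(k_1 L₀))] / (k_r−k_1).
Here k_r−k_1 = 1.646 d⁻¹ and 1 − D₀(k_r−k_1)/(k_1 L₀) = 1 − 2.07×1.646/(0.104×38.7) = 0.1534, so
t_c = ln(16.83 × 0.1534) / 1.646 = 0.9486 / 1.646 = 0.5763 d.
D_c = (k_1/k_r) L₀ e^(−k_1 t_c) = (0.104/1.75) × 38.7 × e^(−0.104×0.5763) = 0.05943 × 38.7 × 0.9418 = 2.166 mg/L.
Minimum DO = C_s − D_c = 9.53 − 2.166 = 7.364 mg/L.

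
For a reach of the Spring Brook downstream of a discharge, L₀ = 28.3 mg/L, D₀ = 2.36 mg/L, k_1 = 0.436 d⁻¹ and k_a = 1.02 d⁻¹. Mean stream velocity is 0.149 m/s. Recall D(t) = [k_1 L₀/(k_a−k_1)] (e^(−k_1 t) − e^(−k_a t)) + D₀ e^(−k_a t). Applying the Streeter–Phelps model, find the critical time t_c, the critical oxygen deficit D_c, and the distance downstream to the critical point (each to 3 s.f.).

t_c ≈ 1.25 d; D_c ≈ 7.01 mg/L; x_c ≈ 16.1 km

With k_a/k_1 = 2.339 and 1 − D₀(k_a−k_1)/(k_1 L₀) = 0.8883,
t_c = ln(2.339 × 0.8883) / (1.02 − 0.436) = ln(2.078) / 0.5840 = 0.7315/0.5840 = 1.253 d.
L(t_c) = L₀ e^(−k_1 t_c) = 28.3 × 0.5792 = 16.39 mg/L, and at the critical point k_a D_c = k_1 L, so D_c = (0.436/1.02) × 16.39 = 7.007 mg/L.
x_c = v t_c = 0.149 m/s × 1.253 d × 86400 s/d = 16120 m ≈ 16.1 km.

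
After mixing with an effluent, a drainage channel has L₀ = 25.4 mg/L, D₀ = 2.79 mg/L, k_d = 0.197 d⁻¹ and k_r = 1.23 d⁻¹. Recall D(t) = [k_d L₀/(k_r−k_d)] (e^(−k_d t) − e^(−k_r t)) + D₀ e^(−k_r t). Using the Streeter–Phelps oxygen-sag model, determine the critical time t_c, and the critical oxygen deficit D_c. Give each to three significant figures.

t_c = [1/(k_r−k_d)] ln[(k_r/k_d)(1 − D₀(k_r−k_d)/(k_d L₀))]
= [1/(1.23−0.197)] ln[(1.23/0.197)(1 − 2.79×1.033/(0.197×25.4))]
= (1/1.033) ln[6.244 × 0.4240] = 0.9681 × ln(2.647) = 0.9681 × 0.9736 = 0.9425 d.
L(t_c) = L₀ e^(−k_d t_c) = 25.4 × 0.8305 = 21.10 mg/L, and at the critical point k_r D_c = k_d L, so D_c = (0.197/1.23) × 21.10 = 3.379 mg/L.

t_c ≈ 0.942 d; D_c ≈ 3.38 mg/L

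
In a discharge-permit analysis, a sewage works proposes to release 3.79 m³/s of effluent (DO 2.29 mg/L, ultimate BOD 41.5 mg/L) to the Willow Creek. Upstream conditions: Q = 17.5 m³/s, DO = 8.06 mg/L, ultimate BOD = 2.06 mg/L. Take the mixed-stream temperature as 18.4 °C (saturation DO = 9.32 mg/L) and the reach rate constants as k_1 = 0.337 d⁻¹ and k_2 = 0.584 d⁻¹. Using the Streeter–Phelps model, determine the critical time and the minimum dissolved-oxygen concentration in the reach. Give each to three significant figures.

Mixed DO = (17.5×8.06 + 3.79×2.29)/(17.5+3.79) = 149.7/21.29 = 7.033 mg/L.
Mixed L₀ = (17.5×2.06 + 3.79×41.5)/(21.29) = 193.3/21.29 = 9.081 mg/L.
Initial deficit D₀ = C_s − DO₀ = 9.32 − 7.033 = 2.287 mg/L.
t_c = (1/0.2470) ln[(0.584/0.337)(1 − 2.287×0.2470/(0.337×9.081))] = 4.049 × ln(1.413) = 1.400 d.
D_c = (0.337/0.584) × 9.081 × e^(−0.337×1.400) = 0.5771 × 9.081 × 0.6239 = 3.270 mg/L.
Minimum DO = 9.32 − 3.270 = 6.050 mg/L.

t_c ≈ 1.40 d; minimum DO ≈ 6.05 mg/L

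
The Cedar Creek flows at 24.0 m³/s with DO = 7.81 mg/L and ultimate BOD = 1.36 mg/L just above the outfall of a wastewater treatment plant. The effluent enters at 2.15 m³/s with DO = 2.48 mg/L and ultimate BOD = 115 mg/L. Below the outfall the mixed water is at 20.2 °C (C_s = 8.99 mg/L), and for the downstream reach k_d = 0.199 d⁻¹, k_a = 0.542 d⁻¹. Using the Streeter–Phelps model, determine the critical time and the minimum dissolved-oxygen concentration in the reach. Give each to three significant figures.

Mixed DO = (24.0×7.81 + 2.15×2.48)/(24.0+2.15) = 192.8/26.15 = 7.372 mg/L.
Mixed L₀ = (24.0×1.36 + 2.15×115)/(26.15) = 279.9/26.15 = 10.70 mg/L.
Initial deficit D₀ = C_s − DO₀ = 8.99 − 7.372 = 1.618 mg/L.
t_c = (1/0.3430) ln[(0.542/0.199)(1 − 1.618×0.3430/(0.199×10.70))] = 2.915 × ln(2.014) = 2.041 d.
D_c = (0.199/0.542) × 10.70 × e^(−0.199×2.041) = 0.3672 × 10.70 × 0.6662 = 2.618 mg/L.
Minimum DO = 8.99 − 2.618 = 6.372 mg/L.

t_c ≈ 2.04 d; minimum DO ≈ 6.37 mg/L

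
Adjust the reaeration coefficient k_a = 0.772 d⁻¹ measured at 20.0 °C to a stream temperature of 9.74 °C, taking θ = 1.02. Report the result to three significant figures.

k_a(T₂) = k_a(T₁) · θ^(T₂−T₁) = 0.772 × 1.02^(9.74−20.0)
= 0.772 × 1.02^-10.3 = 0.772 × 0.8161 = 0.6301 d⁻¹.

k_a ≈ 0.630 d⁻¹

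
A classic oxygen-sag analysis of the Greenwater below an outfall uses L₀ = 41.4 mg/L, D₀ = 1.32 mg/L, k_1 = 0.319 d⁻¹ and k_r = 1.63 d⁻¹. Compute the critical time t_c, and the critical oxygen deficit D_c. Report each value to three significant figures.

At the critical point dD/dt = 0, so k_1 L₀ e^(−k_1 t) = k_r D. Substituting D(t) from the Streeter–Phelps equation and solving for t gives
t_c = ln[(k_r/k_1)(1 − D₀(k_r−k_1)/(k_1 L₀))] / (k_r−k_1).
Here k_r−k_1 = 1.311 d⁻¹ and 1 − D₀(k_r−k_1)/(k_1 L₀) = 1 − 1.32×1.311/(0.319×41.4) = 0.8690, so
t_c = ln(5.110 × 0.8690) / 1.311 = 1.491 / 1.311 = 1.137 d.
L(t_c) = L₀ e^(−k_1 t_c) = 41.4 × 0.6958 = 28.81 mg/L, and at the critical point k_r D_c = k_1 L, so D_c = (0.319/1.63) × 28.81 = 5.637 mg/L.

t_c ≈ 1.14 d; D_c ≈ 5.64 mg/L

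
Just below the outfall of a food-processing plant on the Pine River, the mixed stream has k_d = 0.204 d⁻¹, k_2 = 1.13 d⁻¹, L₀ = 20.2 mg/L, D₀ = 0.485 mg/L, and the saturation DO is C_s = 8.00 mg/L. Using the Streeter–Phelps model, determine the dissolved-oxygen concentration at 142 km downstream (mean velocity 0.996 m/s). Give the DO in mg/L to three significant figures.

Travel time t = x/v = 142 km / (0.996 m/s) = 142000 m / 0.996 m/s = 142600 s = 1.650 d.
k_d L₀/(k_2−k_d) = 0.204×20.2/(1.13−0.204) = 4.121/0.9260 = 4.450 mg/L.
e^(−k_d t) = e^(−0.204×1.650) = 0.7142; e^(−k_2 t) = e^(−1.13×1.650) = 0.1550.
D = 4.450 × (0.7142 − 0.1550) + 0.485 × 0.1550 = 2.489 + 0.07515 = 2.564 mg/L.
DO = C_s − D = 8.00 − 2.564 = 5.436 mg/L.

DO ≈ 5.44 mg/L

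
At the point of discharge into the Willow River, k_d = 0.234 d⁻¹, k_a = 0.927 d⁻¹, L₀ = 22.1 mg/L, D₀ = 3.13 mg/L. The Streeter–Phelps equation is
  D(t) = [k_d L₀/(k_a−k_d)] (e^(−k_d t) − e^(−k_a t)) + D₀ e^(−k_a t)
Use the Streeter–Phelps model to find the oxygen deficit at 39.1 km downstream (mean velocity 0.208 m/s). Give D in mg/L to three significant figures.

Travel time t = x/v = 39.1 km / (0.208 m/s) = 39100 m / 0.208 m/s = 188000 s = 2.176 d.
k_d L₀/(k_a−k_d) = 0.234×22.1/(0.927−0.234) = 5.171/0.6930 = 7.462 mg/L.
e^(−k_d t) = e^(−0.234×2.176) = 0.6010; e^(−k_a t) = e^(−0.927×2.176) = 0.1331.
D = 7.462 × (0.6010 − 0.1331) + 3.13 × 0.1331 = 3.492 + 0.4165 = 3.909 mg/L.

D ≈ 3.91 mg/L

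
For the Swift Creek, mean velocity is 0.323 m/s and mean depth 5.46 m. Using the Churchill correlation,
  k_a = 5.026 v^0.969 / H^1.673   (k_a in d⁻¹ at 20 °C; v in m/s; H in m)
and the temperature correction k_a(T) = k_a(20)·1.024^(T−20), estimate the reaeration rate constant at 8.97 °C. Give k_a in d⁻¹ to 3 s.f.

k_a(20) = 5.026 × 0.323^0.969 / 5.46^1.673 = 5.026 × 0.3345 / 17.11 = 0.09825 d⁻¹.
k_a(8.97) = 0.09825 × 1.024^(8.97−20) = 0.09825 × 0.7698 = 0.07563 d⁻¹.

k_a ≈ 0.0756 d⁻¹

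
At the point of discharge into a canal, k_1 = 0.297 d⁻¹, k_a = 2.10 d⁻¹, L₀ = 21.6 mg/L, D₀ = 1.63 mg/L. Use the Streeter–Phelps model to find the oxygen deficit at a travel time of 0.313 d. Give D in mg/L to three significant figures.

D ≈ 2.24 mg/L

k_1 L₀/(k_a−k_1) = 0.297×21.6/(2.10−0.297) = 6.415/1.803 = 3.558 mg/L.
e^(−k_1 t) = e^(−0.297×0.3130) = 0.9112; e^(−k_a t) = e^(−2.10×0.3130) = 0.5182.
D = 3.558 × (0.9112 − 0.5182) + 1.63 × 0.5182 = 1.398 + 0.8447 = 2.243 mg/L.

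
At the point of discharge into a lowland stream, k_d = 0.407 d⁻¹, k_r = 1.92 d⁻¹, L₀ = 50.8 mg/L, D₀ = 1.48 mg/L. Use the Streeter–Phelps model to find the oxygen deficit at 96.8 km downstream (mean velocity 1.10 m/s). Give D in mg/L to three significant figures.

Travel time t = x/v = 96.8 km / (1.10 m/s) = 96800 m / 1.10 m/s = 88000 s = 1.019 d.
k_d L₀/(k_r−k_d) = 0.407×50.8/(1.92−0.407) = 20.68/1.513 = 13.67 mg/L.
e^(−k_d t) = e^(−0.407×1.019) = 0.6606; e^(−k_r t) = e^(−1.92×1.019) = 0.1415.
D = 13.67 × (0.6606 − 0.1415) + 1.48 × 0.1415 = 7.094 + 0.2094 = 7.304 mg/L.

D ≈ 7.30 mg/L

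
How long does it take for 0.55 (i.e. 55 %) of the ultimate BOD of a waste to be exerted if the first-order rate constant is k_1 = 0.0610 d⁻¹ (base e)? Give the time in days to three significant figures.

y/L₀ = 1 − e^(−k_1 t) = 0.55 ⇒ e^(−k_1 t) = 0.450
t = −ln(0.450) / 0.0610 = 0.7985 / 0.0610 = 13.09 d.

t ≈ 13.1 d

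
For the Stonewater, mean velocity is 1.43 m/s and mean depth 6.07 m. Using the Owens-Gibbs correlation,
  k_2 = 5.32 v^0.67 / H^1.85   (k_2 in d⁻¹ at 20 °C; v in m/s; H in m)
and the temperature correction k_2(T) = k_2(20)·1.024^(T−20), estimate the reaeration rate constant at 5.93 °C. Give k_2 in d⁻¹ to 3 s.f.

k_2(20) = 5.32 × 1.43^0.67 / 6.07^1.85 = 5.32 × 1.271 / 28.11 = 0.2405 d⁻¹.
k_2(5.93) = 0.2405 × 1.024^(5.93−20) = 0.2405 × 0.7163 = 0.1723 d⁻¹.

k_2 ≈ 0.172 d⁻¹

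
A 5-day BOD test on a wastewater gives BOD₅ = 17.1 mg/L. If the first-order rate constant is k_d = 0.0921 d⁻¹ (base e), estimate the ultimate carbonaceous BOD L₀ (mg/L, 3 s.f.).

L₀ ≈ 46.3 mg/L

BOD₅ = L₀(1 − e^(−5k_d)) ⇒ L₀ = BOD₅ / (1 − e^(−5×0.0921))
= 17.1 / (1 − 0.6310) = 17.1 / 0.3690 = 46.34 mg/L.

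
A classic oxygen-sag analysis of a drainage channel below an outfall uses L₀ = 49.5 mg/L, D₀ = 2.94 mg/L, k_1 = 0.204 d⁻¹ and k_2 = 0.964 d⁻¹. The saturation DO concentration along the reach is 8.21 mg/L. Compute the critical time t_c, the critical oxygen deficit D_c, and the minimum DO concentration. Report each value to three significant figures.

t_c ≈ 1.71 d; D_c ≈ 7.38 mg/L; min DO ≈ 0.826 mg/L

t_c = [1/(k_2−k_1)] ln[(k_2/k_1)(1 − D₀(k_2−k_1)/(k_1 L₀))]
= [1/(0.964−0.204)] ln[(0.964/0.204)(1 − 2.94×0.7600/(0.204×49.5))]
= (1/0.7600) ln[4.725 × 0.7787] = 1.316 × ln(3.680) = 1.316 × 1.303 = 1.714 d.
D_c = (k_1/k_2) L₀ e^(−k_1 t_c) = (0.204/0.964) × 49.5 × e^(−0.204×1.714) = 0.2116 × 49.5 × 0.7049 = 7.384 mg/L.
Minimum DO = C_s − D_c = 8.21 − 7.384 = 0.8263 mg/L.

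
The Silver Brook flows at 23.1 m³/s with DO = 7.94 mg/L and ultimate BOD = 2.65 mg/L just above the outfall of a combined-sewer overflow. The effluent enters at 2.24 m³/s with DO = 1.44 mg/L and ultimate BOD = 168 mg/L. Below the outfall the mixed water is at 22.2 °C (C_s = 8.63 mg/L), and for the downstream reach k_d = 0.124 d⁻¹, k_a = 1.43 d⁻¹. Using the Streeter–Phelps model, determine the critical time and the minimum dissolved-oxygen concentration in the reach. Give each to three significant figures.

t_c ≈ 0.742 d; minimum DO ≈ 7.26 mg/L

Mixed DO = (23.1×7.94 + 2.24×1.44)/(23.1+2.24) = 186.6/25.34 = 7.365 mg/L.
Mixed L₀ = (23.1×2.65 + 2.24×168)/(25.34) = 437.5/25.34 = 17.27 mg/L.
Initial deficit D₀ = C_s − DO₀ = 8.63 − 7.365 = 1.265 mg/L.
t_c = (1/1.306) ln[(1.43/0.124)(1 − 1.265×1.306/(0.124×17.27))] = 0.7657 × ln(2.637) = 0.7423 d.
D_c = (0.124/1.43) × 17.27 × e^(−0.124×0.7423) = 0.08671 × 17.27 × 0.9121 = 1.366 mg/L.
Minimum DO = 8.63 − 1.366 = 7.264 mg/L.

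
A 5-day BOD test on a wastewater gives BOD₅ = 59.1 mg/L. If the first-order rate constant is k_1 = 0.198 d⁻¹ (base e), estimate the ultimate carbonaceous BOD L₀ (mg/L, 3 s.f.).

BOD₅ = L₀(1 − e^(−5k_1)) ⇒ L₀ = BOD₅ / (1 − e^(−5×0.198))
= 59.1 / (1 − 0.3716) = 59.1 / 0.6284 = 94.04 mg/L.

L₀ ≈ 94.0 mg/L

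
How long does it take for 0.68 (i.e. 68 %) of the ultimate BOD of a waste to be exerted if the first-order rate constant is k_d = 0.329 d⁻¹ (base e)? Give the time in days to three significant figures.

y/L₀ = 1 − e^(−k_d t) = 0.68 ⇒ e^(−k_d t) = 0.320
t = −ln(0.320) / 0.329 = 1.139 / 0.329 = 3.463 d.

t ≈ 3.46 d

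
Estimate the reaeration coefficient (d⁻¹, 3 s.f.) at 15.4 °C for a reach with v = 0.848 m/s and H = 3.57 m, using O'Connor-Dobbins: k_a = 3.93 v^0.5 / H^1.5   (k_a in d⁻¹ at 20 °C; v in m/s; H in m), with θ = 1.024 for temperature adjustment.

k_a(20) = 3.93 × 0.848^0.5 / 3.57^1.5 = 3.93 × 0.9209 / 6.745 = 0.5365 d⁻¹.
k_a(15.4) = 0.5365 × 1.024^(15.4−20) = 0.5365 × 0.8966 = 0.4811 d⁻¹.

k_a ≈ 0.481 d⁻¹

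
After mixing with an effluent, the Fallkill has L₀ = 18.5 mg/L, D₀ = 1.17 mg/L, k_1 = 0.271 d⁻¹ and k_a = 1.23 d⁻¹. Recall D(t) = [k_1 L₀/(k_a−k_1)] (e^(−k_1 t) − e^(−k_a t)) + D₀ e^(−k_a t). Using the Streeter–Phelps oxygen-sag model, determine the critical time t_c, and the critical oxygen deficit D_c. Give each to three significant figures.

At the critical point dD/dt = 0, so k_1 L₀ e^(−k_1 t) = k_a D. Substituting D(t) from the Streeter–Phelps equation and solving for t gives
t_c = ln[(k_a/k_1)(1 − D₀(k_a−k_1)/(k_1 L₀))] / (k_a−k_1).
Here k_a−k_1 = 0.9590 d⁻¹ and 1 − D₀(k_a−k_1)/(k_1 L₀) = 1 − 1.17×0.9590/(0.271×18.5) = 0.7762, so
t_c = ln(4.539 × 0.7762) / 0.9590 = 1.259 / 0.9590 = 1.313 d.
L(t_c) = L₀ e^(−k_1 t_c) = 18.5 × 0.7006 = 12.96 mg/L, and at the critical point k_a D_c = k_1 L, so D_c = (0.271/1.23) × 12.96 = 2.856 mg/L.

t_c ≈ 1.31 d; D_c ≈ 2.86 mg/L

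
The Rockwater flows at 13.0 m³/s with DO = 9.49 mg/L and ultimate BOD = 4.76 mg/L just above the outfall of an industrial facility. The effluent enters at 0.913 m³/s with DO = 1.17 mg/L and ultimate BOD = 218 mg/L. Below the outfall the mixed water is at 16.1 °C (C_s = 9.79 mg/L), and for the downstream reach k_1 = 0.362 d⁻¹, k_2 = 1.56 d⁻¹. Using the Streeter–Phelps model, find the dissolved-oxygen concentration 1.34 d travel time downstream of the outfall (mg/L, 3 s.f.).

Mixed DO = (13.0×9.49 + 0.913×1.17)/(13.0+0.913) = 124.4/13.91 = 8.944 mg/L.
Mixed L₀ = (13.0×4.76 + 0.913×218)/(13.91) = 260.9/13.91 = 18.75 mg/L.
Initial deficit D₀ = C_s − DO₀ = 9.79 − 8.944 = 0.8460 mg/L.
D(1.34) = [0.362×18.75/(1.56−0.362)](e^(−0.362×1.34) − e^(−1.56×1.34)) + 0.8460 e^(−1.56×1.34)
= 5.667 × (0.6156 − 0.1236) + 0.8460 × 0.1236 = 2.893 mg/L.
DO = 9.79 − 2.893 = 6.897 mg/L.

DO ≈ 6.90 mg/L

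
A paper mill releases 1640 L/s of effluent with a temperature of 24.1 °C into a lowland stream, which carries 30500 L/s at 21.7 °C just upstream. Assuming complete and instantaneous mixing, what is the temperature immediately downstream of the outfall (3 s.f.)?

Flow-weighted mixing: C = (Q_r C_r + Q_w C_w)/(Q_r + Q_w)
= (30500×21.7 + 1640×24.1)/(30500 + 1640) = 701400/32140 = 21.82 °C.

21.8 °C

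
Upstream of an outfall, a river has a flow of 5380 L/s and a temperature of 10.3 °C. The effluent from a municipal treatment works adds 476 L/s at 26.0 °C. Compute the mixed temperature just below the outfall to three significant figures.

Flow-weighted mixing: C = (Q_r C_r + Q_w C_w)/(Q_r + Q_w)
= (5380×10.3 + 476×26.0)/(5380 + 476) = 67790/5856 = 11.58 °C.

11.6 °C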